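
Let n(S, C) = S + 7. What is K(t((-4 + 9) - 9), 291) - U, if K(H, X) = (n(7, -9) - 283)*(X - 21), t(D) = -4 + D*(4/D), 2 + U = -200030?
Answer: 127402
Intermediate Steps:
U = -200032 (U = -2 - 200030 = -200032)
n(S, C) = 7 + S
t(D) = 0 (t(D) = -4 + 4 = 0)
K(H, X) = 5649 - 269*X (K(H, X) = ((7 + 7) - 283)*(X - 21) = (14 - 283)*(-21 + X) = -269*(-21 + X) = 5649 - 269*X)
K(t((-4 + 9) - 9), 291) - U = (5649 - 269*291) - 1*(-200032) = (5649 - 78279) + 200032 = -72630 + 200032 = 127402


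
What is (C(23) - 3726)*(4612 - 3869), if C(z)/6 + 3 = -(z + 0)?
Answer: -2884326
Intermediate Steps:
C(z) = -18 - 6*z (C(z) = -18 + 6*(-(z + 0)) = -18 + 6*(-z) = -18 - 6*z)
(C(23) - 3726)*(4612 - 3869) = ((-18 - 6*23) - 3726)*(4612 - 3869) = ((-18 - 138) - 3726)*743 = (-156 - 3726)*743 = -3882*743 = -2884326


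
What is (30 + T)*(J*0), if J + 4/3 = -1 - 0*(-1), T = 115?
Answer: 0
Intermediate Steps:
J = -7/3 (J = -4/3 + (-1 - 0*(-1)) = -4/3 + (-1 - 2*0) = -4/3 + (-1 + 0) = -4/3 - 1 = -7/3 ≈ -2.3333)
(30 + T)*(J*0) = (30 + 115)*(-7/3*0) = 145*0 = 0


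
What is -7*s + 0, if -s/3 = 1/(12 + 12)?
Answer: 7/8 ≈ 0.87500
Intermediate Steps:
s = -⅛ (s = -3/(12 + 12) = -3/24 = -3*1/24 = -⅛ ≈ -0.12500)
-7*s + 0 = -7*(-⅛) + 0 = 7/8 + 0 = 7/8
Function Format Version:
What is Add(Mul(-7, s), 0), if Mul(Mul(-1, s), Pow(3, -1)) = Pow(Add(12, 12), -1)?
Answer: Rational(7, 8) ≈ 0.87500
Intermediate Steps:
s = Rational(-1, 8) (s = Mul(-3, Pow(Add(12, 12), -1)) = Mul(-3, Pow(24, -1)) = Mul(-3, Rational(1, 24)) = Rational(-1, 8) ≈ -0.12500)
Add(Mul(-7, s), 0) = Add(Mul(-7, Rational(-1, 8)), 0) = Add(Rational(7, 8), 0) = Rational(7, 8)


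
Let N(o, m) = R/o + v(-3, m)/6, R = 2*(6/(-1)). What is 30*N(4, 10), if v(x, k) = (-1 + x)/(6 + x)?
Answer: -290/3 ≈ -96.667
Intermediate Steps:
v(x, k) = (-1 + x)/(6 + x)
R = -12 (R = 2*(6*(-1)) = 2*(-6) = -12)
N(o, m) = -2/9 - 12/o (N(o, m) = -12/o + ((-1 - 3)/(6 - 3))/6 = -12/o + (-4/3)*(⅙) = -12/o + ((⅓)*(-4))*(⅙) = -12/o - 4/3*⅙ = -12/o - 2/9 = -2/9 - 12/o)
30*N(4, 10) = 30*(-2/9 - 12/4) = 30*(-2/9 - 12*¼) = 30*(-2/9 - 3) = 30*(-29/9) = -290/3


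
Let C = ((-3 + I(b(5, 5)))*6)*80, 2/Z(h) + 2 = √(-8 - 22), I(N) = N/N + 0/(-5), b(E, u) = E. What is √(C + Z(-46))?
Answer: √(-277474 - 17*I*√30)/17 ≈ 0.005199 - 30.986*I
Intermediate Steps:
I(N) = 1 (I(N) = 1 + 0*(-⅕) = 1 + 0 = 1)
Z(h) = 2/(-2 + I*√30) (Z(h) = 2/(-2 + √(-8 - 22)) = 2/(-2 + √(-30)) = 2/(-2 + I*√30))
C = -960 (C = ((-3 + 1)*6)*80 = -2*6*80 = -12*80 = -960)
√(C + Z(-46)) = √(-960 + (-2/17 - I*√30/17)) = √(-16322/17 - I*√30/17)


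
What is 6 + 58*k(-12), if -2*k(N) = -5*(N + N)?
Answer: -3474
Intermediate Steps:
k(N) = 5*N (k(N) = -(-5)*(N + N)/2 = -(-5)*2*N/2 = -(-5)*N = 5*N)
6 + 58*k(-12) = 6 + 58*(5*(-12)) = 6 + 58*(-60) = 6 - 3480 = -3474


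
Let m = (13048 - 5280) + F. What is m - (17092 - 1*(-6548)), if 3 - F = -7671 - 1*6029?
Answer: -2169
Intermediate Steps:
F = 13703 (F = 3 - (-7671 - 1*6029) = 3 - (-7671 - 6029) = 3 - 1*(-13700) = 3 + 13700 = 13703)
m = 21471 (m = (13048 - 5280) + 13703 = 7768 + 13703 = 21471)
m - (17092 - 1*(-6548)) = 21471 - (17092 - 1*(-6548)) = 21471 - (17092 + 6548) = 21471 - 1*23640 = 21471 - 23640 = -2169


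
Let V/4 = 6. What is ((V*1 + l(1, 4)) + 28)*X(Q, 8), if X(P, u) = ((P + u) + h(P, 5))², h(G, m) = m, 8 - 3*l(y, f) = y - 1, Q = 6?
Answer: 59204/3 ≈ 19735.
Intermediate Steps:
l(y, f) = 3 - y/3 (l(y, f) = 8/3 - (y - 1)/3 = 8/3 - (-1 + y)/3 = 8/3 + (⅓ - y/3) = 3 - y/3)
V = 24 (V = 4*6 = 24)
X(P, u) = (5 + P + u)² (X(P, u) = ((P + u) + 5)² = (5 + P + u)²)
((V*1 + l(1, 4)) + 28)*X(Q, 8) = ((24*1 + (3 - ⅓*1)) + 28)*(5 + 6 + 8)² = ((24 + (3 - ⅓)) + 28)*19² = ((24 + 8/3) + 28)*361 = (80/3 + 28)*361 = (164/3)*361 = 59204/3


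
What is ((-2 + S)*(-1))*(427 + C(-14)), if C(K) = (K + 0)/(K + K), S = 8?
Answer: -2565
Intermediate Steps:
C(K) = ½ (C(K) = K/((2*K)) = K*(1/(2*K)) = ½)
((-2 + S)*(-1))*(427 + C(-14)) = ((-2 + 8)*(-1))*(427 + ½) = (6*(-1))*(855/2) = -6*855/2 = -2565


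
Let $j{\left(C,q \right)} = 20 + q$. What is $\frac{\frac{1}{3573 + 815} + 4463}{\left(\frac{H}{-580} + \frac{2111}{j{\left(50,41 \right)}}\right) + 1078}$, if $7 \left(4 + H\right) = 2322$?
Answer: $\frac{1212521380175}{302122801982} \approx 4.0133$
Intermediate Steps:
$H = \frac{2294}{7}$ ($H = -4 + \frac{1}{7} \cdot 2322 = -4 + \frac{2322}{7} = \frac{2294}{7} \approx 327.71$)
$\frac{\frac{1}{3573 + 815} + 4463}{\left(\frac{H}{-580} + \frac{2111}{j{\left(50,41 \right)}}\right) + 1078} = \frac{\frac{1}{3573 + 815} + 4463}{\left(\frac{2294}{7 \left(-580\right)} + \frac{2111}{20 + 41}\right) + 1078} = \frac{\frac{1}{4388} + 4463}{\left(\frac{2294}{7} \left(- \frac{1}{580}\right) + \frac{2111}{61}\right) + 1078} = \frac{\frac{1}{4388} + 4463}{\left(- \frac{1147}{2030} + 2111 \cdot \frac{1}{61}\right) + 1078} = \frac{19583645}{4388 \left(\left(- \frac{1147}{2030} + \frac{2111}{61}\right) + 1078\right)} = \frac{19583645}{4388 \left(\frac{4215363}{123830} + 1078\right)} = \frac{19583645}{4388 \cdot \frac{137704103}{123830}} = \frac{19583645}{4388} \cdot \frac{123830}{137704103} = \frac{1212521380175}{302122801982}$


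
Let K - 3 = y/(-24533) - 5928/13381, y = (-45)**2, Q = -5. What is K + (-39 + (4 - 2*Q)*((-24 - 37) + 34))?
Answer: -136078822371/328276073 ≈ -414.53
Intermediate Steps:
y = 2025
K = 812300070/328276073 (K = 3 + (2025/(-24533) - 5928/13381) = 3 + (2025*(-1/24533) - 5928*1/13381) = 3 + (-2025/24533 - 5928/13381) = 3 - 172528149/328276073 = 812300070/328276073 ≈ 2.4744)
K + (-39 + (4 - 2*Q)*((-24 - 37) + 34)) = 812300070/328276073 + (-39 + (4 - 2*(-5))*((-24 - 37) + 34)) = 812300070/328276073 + (-39 + (4 + 10)*(-61 + 34)) = 812300070/328276073 + (-39 + 14*(-27)) = 812300070/328276073 + (-39 - 378) = 812300070/328276073 - 417 = -136078822371/328276073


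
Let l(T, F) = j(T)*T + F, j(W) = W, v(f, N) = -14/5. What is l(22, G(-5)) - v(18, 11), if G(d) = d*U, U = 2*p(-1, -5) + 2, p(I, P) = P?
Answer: 2634/5 ≈ 526.80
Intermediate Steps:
U = -8 (U = 2*(-5) + 2 = -10 + 2 = -8)
v(f, N) = -14/5 (v(f, N) = -14*⅕ = -14/5)
G(d) = -8*d (G(d) = d*(-8) = -8*d)
l(T, F) = F + T² (l(T, F) = T*T + F = T² + F = F + T²)
l(22, G(-5)) - v(18, 11) = (-8*(-5) + 22²) - 1*(-14/5) = (40 + 484) + 14/5 = 524 + 14/5 = 2634/5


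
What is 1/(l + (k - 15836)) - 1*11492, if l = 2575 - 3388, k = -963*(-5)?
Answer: -135996329/11834 ≈ -11492.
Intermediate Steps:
k = 4815
l = -813
1/(l + (k - 15836)) - 1*11492 = 1/(-813 + (4815 - 15836)) - 1*11492 = 1/(-813 - 11021) - 11492 = 1/(-11834) - 11492 = -1/11834 - 11492 = -135996329/11834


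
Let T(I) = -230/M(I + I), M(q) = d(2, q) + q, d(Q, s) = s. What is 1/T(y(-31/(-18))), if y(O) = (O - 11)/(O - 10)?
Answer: -334/17135 ≈ -0.019492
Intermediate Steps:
M(q) = 2*q (M(q) = q + q = 2*q)
y(O) = (-11 + O)/(-10 + O)
T(I) = -115/(2*I) (T(I) = -230*1/(2*(I + I)) = -230*1/(4*I) = -115/(2*I))
1/T(y(-31/(-18))) = 1/(-115*(-10 - 31/(-18))/(-11 - 31/(-18))/2) = 1/(-115*(-10 - 31*(-1/18))/(-11 - 31*(-1/18))/2) = 1/(-115*(-10 + 31/18)/(-11 + 31/18)/2) = 1/(-115/(2*(-167/18/(-149/18)))) = 1/(-115/(2*((-18/149*(-167/18))))) = 1/(-115/(2*167/149)) = 1/(-115/2*149/167) = 1/(-17135/334) = -334/17135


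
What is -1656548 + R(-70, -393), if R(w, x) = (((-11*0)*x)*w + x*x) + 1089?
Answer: -1501010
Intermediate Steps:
R(w, x) = 1089 + x² (R(w, x) = ((0*x)*w + x²) + 1089 = (0*w + x²) + 1089 = (0 + x²) + 1089 = x² + 1089 = 1089 + x²)
-1656548 + R(-70, -393) = -1656548 + (1089 + (-393)²) = -1656548 + (1089 + 154449) = -1656548 + 155538 = -1501010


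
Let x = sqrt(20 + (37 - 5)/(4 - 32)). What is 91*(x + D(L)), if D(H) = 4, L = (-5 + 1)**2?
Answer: 364 + 26*sqrt(231) ≈ 759.17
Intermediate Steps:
L = 16 (L = (-4)**2 = 16)
x = 2*sqrt(231)/7 (x = sqrt(20 + 32/(-28)) = sqrt(20 + 32*(-1/28)) = sqrt(20 - 8/7) = sqrt(132/7) = 2*sqrt(231)/7 ≈ 4.3425)
91*(x + D(L)) = 91*(2*sqrt(231)/7 + 4) = 91*(4 + 2*sqrt(231)/7) = 364 + 26*sqrt(231)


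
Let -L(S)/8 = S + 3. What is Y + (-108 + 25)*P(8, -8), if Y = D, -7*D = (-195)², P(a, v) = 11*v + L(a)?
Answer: 64231/7 ≈ 9175.9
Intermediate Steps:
L(S) = -24 - 8*S (L(S) = -8*(S + 3) = -8*(3 + S) = -24 - 8*S)
P(a, v) = -24 - 8*a + 11*v (P(a, v) = 11*v + (-24 - 8*a) = -24 - 8*a + 11*v)
D = -38025/7 (D = -⅐*(-195)² = -⅐*38025 = -38025/7 ≈ -5432.1)
Y = -38025/7 ≈ -5432.1
Y + (-108 + 25)*P(8, -8) = -38025/7 + (-108 + 25)*(-24 - 8*8 + 11*(-8)) = -38025/7 - 83*(-24 - 64 - 88) = -38025/7 - 83*(-176) = -38025/7 + 14608 = 64231/7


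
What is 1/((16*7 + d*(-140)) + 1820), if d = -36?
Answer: 1/6972 ≈ 0.00014343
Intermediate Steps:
1/((16*7 + d*(-140)) + 1820) = 1/((16*7 - 36*(-140)) + 1820) = 1/((112 + 5040) + 1820) = 1/(5152 + 1820) = 1/6972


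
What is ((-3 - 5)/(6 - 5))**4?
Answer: 4096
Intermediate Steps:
((-3 - 5)/(6 - 5))**4 = (-8/1)**4 = (-8*1)**4 = (-8)**4 = 4096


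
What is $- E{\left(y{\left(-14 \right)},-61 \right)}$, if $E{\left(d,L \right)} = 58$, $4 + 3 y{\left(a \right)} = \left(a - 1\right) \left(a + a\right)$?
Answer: $-58$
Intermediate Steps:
$y{\left(a \right)} = - \frac{4}{3} + \frac{2 a \left(-1 + a\right)}{3}$ ($y{\left(a \right)} = - \frac{4}{3} + \frac{\left(a - 1\right) \left(a + a\right)}{3} = - \frac{4}{3} + \frac{\left(-1 + a\right) 2 a}{3} = - \frac{4}{3} + \frac{2 a \left(-1 + a\right)}{3}$)
$- E{\left(y{\left(-14 \right)},-61 \right)} = \left(-1\right) 58 = -58$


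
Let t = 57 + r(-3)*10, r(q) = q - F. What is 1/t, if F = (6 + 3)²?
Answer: -1/783 ≈ -0.0012771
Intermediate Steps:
F = 81 (F = 9² = 81)
r(q) = -81 + q (r(q) = q - 1*81 = q - 81 = -81 + q)
t = -783 (t = 57 + (-81 - 3)*10 = 57 - 84*10 = 57 - 840 = -783)
1/t = 1/(-783) = -1/783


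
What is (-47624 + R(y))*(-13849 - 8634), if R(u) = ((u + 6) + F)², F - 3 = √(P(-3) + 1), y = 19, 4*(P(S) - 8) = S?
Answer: 4211672941/4 - 629524*√33 ≈ 1.0493e+9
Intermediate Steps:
P(S) = 8 + S/4
F = 3 + √33/2 (F = 3 + √((8 + (¼)*(-3)) + 1) = 3 + √((8 - ¾) + 1) = 3 + √(29/4 + 1) = 3 + √(33/4) = 3 + √33/2 ≈ 5.8723)
R(u) = (9 + u + √33/2)² (R(u) = ((u + 6) + (3 + √33/2))² = ((6 + u) + (3 + √33/2))² = (9 + u + √33/2)²)
(-47624 + R(y))*(-13849 - 8634) = (-47624 + (18 + √33 + 2*19)²/4)*(-13849 - 8634) = (-47624 + (18 + √33 + 38)²/4)*(-22483) = (-47624 + (56 + √33)²/4)*(-22483) = 1070730392 - 22483*(56 + √33)²/4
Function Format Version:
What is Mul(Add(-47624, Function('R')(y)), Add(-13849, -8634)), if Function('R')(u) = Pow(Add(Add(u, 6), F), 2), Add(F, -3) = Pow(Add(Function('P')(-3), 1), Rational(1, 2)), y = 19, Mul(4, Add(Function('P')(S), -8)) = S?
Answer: Add(Rational(4211672941, 4), Mul(-629524, Pow(33, Rational(1, 2)))) ≈ 1.0493e+9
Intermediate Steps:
Function('P')(S) = Add(8, Mul(Rational(1, 4), S))
F = Add(3, Mul(Rational(1, 2), Pow(33, Rational(1, 2)))) (F = Add(3, Pow(Add(Add(8, Mul(Rational(1, 4), -3)), 1), Rational(1, 2))) = Add(3, Pow(Add(Add(8, Rational(-3, 4)), 1), Rational(1, 2))) = Add(3, Pow(Add(Rational(29, 4), 1), Rational(1, 2))) = Add(3, Pow(Rational(33, 4), Rational(1, 2))) = Add(3, Mul(Rational(1, 2), Pow(33, Rational(1, 2)))) ≈ 5.8723)
Function('R')(u) = Pow(Add(9, u, Mul(Rational(1, 2), Pow(33, Rational(1, 2)))), 2) (Function('R')(u) = Pow(Add(Add(u, 6), Add(3, Mul(Rational(1, 2), Pow(33, Rational(1, 2))))), 2) = Pow(Add(Add(6, u), Add(3, Mul(Rational(1, 2), Pow(33, Rational(1, 2))))), 2) = Pow(Add(9, u, Mul(Rational(1, 2), Pow(33, Rational(1, 2)))), 2))
Mul(Add(-47624, Function('R')(y)), Add(-13849, -8634)) = Mul(Add(-47624, Mul(Rational(1, 4), Pow(Add(18, Pow(33, Rational(1, 2)), Mul(2, 19)), 2))), Add(-13849, -8634)) = Mul(Add(-47624, Mul(Rational(1, 4), Pow(Add(18, Pow(33, Rational(1, 2)), 38), 2))), -22483) = Mul(Add(-47624, Mul(Rational(1, 4), Pow(Add(56, Pow(33, Rational(1, 2))), 2))), -22483) = Add(1070730392, Mul(Rational(-22483, 4), Pow(Add(56, Pow(33, Rational(1, 2))), 2)))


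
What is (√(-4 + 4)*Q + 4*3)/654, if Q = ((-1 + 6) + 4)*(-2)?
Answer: 2/109 ≈ 0.018349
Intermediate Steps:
Q = -18 (Q = (5 + 4)*(-2) = 9*(-2) = -18)
(√(-4 + 4)*Q + 4*3)/654 = (√(-4 + 4)*(-18) + 4*3)/654 = (√0*(-18) + 12)/654 = (0*(-18) + 12)/654 = (0 + 12)/654 = (1/654)*12 = 2/109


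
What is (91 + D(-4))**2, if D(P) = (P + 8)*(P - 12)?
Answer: 729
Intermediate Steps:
D(P) = (-12 + P)*(8 + P) (D(P) = (8 + P)*(-12 + P) = (-12 + P)*(8 + P))
(91 + D(-4))**2 = (91 + (-96 + (-4)**2 - 4*(-4)))**2 = (91 + (-96 + 16 + 16))**2 = (91 - 64)**2 = 27**2 = 729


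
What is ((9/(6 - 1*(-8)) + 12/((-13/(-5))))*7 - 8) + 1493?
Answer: 39567/26 ≈ 1521.8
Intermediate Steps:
((9/(6 - 1*(-8)) + 12/((-13/(-5))))*7 - 8) + 1493 = ((9/(6 + 8) + 12/((-13*(-⅕))))*7 - 8) + 1493 = ((9/14 + 12/(13/5))*7 - 8) + 1493 = ((9*(1/14) + 12*(5/13))*7 - 8) + 1493 = ((9/14 + 60/13)*7 - 8) + 1493 = ((957/182)*7 - 8) + 1493 = (957/26 - 8) + 1493 = 749/26 + 1493 = 39567/26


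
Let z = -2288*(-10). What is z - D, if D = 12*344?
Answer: 18752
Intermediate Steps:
z = 22880
D = 4128
z - D = 22880 - 1*4128 = 22880 - 4128 = 18752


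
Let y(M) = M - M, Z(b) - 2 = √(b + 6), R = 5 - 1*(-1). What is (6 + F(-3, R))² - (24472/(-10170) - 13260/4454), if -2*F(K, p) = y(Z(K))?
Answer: 27566926/666135 ≈ 41.383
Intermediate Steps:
R = 6 (R = 5 + 1 = 6)
Z(b) = 2 + √(6 + b) (Z(b) = 2 + √(b + 6) = 2 + √(6 + b))
y(M) = 0
F(K, p) = 0 (F(K, p) = -½*0 = 0)
(6 + F(-3, R))² - (24472/(-10170) - 13260/4454) = (6 + 0)² - (24472/(-10170) - 13260/4454) = 6² - (24472*(-1/10170) - 13260*1/4454) = 36 - (-12236/5085 - 390/131) = 36 - 1*(-3586066/666135) = 36 + 3586066/666135 = 27566926/666135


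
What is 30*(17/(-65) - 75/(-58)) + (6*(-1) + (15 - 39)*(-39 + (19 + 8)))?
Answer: 117981/377 ≈ 312.95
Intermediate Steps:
30*(17/(-65) - 75/(-58)) + (6*(-1) + (15 - 39)*(-39 + (19 + 8))) = 30*(17*(-1/65) - 75*(-1/58)) + (-6 - 24*(-39 + 27)) = 30*(-17/65 + 75/58) + (-6 - 24*(-12)) = 30*(3889/3770) + (-6 + 288) = 11667/377 + 282 = 117981/377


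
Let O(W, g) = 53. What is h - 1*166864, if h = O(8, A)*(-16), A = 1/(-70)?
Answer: -167712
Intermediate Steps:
A = -1/70 ≈ -0.014286
h = -848 (h = 53*(-16) = -848)
h - 1*166864 = -848 - 1*166864 = -848 - 166864 = -167712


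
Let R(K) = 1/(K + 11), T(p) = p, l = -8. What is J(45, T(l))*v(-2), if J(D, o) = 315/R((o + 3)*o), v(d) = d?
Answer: -32130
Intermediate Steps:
R(K) = 1/(11 + K)
J(D, o) = 3465 + 315*o*(3 + o) (J(D, o) = 315/(1/(11 + (o + 3)*o)) = 315/(1/(11 + (3 + o)*o)) = 315/(1/(11 + o*(3 + o))) = 315*(11 + o*(3 + o)) = 3465 + 315*o*(3 + o))
J(45, T(l))*v(-2) = (3465 + 315*(-8)*(3 - 8))*(-2) = (3465 + 315*(-8)*(-5))*(-2) = (3465 + 12600)*(-2) = 16065*(-2) = -32130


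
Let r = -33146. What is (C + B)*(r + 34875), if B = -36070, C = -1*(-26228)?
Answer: -17016818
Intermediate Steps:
C = 26228
(C + B)*(r + 34875) = (26228 - 36070)*(-33146 + 34875) = -9842*1729 = -17016818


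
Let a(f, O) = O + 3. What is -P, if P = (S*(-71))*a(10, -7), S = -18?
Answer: 5112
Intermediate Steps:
a(f, O) = 3 + O
P = -5112 (P = (-18*(-71))*(3 - 7) = 1278*(-4) = -5112)
-P = -1*(-5112) = 5112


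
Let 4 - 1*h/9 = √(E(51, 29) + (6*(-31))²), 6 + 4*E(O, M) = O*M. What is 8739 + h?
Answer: 8775 - 9*√139857/2 ≈ 7092.1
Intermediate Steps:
E(O, M) = -3/2 + M*O/4 (E(O, M) = -3/2 + (O*M)/4 = -3/2 + (M*O)/4 = -3/2 + M*O/4)
h = 36 - 9*√139857/2 (h = 36 - 9*√((-3/2 + (¼)*29*51) + (6*(-31))²) = 36 - 9*√((-3/2 + 1479/4) + (-186)²) = 36 - 9*√(1473/4 + 34596) = 36 - 9*√139857/2 ≈ -1646.9)
8739 + h = 8739 + (36 - 9*√139857/2) = 8775 - 9*√139857/2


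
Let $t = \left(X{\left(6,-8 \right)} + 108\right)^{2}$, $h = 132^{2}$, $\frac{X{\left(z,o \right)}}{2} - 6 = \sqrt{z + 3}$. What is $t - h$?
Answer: $-1548$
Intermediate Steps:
$X{\left(z,o \right)} = 12 + 2 \sqrt{3 + z}$ ($X{\left(z,o \right)} = 12 + 2 \sqrt{z + 3} = 12 + 2 \sqrt{3 + z}$)
$h = 17424$
$t = 15876$ ($t = \left(\left(12 + 2 \sqrt{3 + 6}\right) + 108\right)^{2} = \left(\left(12 + 2 \sqrt{9}\right) + 108\right)^{2} = \left(\left(12 + 2 \cdot 3\right) + 108\right)^{2} = \left(\left(12 + 6\right) + 108\right)^{2} = \left(18 + 108\right)^{2} = 126^{2} = 15876$)
$t - h = 15876 - 17424 = -1548$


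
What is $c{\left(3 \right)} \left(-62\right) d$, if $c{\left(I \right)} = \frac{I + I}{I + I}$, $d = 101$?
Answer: $-6262$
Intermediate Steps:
$c{\left(I \right)} = 1$ ($c{\left(I \right)} = \frac{2 I}{2 I} = 2 I \frac{1}{2 I} = 1$)
$c{\left(3 \right)} \left(-62\right) d = 1 \left(-62\right) 101 = \left(-62\right) 101 = -6262$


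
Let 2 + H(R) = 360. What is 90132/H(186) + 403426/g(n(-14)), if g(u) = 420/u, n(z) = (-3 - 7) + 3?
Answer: -34754647/5370 ≈ -6472.0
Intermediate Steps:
n(z) = -7 (n(z) = -10 + 3 = -7)
H(R) = 358 (H(R) = -2 + 360 = 358)
90132/H(186) + 403426/g(n(-14)) = 90132/358 + 403426/((420/(-7))) = 90132*(1/358) + 403426/((420*(-⅐))) = 45066/179 + 403426/(-60) = 45066/179 + 403426*(-1/60) = 45066/179 - 201713/30 = -34754647/5370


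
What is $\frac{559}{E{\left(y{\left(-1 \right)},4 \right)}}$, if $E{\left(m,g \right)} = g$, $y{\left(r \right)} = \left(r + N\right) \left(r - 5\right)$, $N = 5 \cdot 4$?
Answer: $\frac{559}{4} \approx 139.75$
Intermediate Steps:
$N = 20$
$y{\left(r \right)} = \left(-5 + r\right) \left(20 + r\right)$ ($y{\left(r \right)} = \left(r + 20\right) \left(r - 5\right) = \left(20 + r\right) \left(-5 + r\right) = \left(-5 + r\right) \left(20 + r\right)$)
$\frac{559}{E{\left(y{\left(-1 \right)},4 \right)}} = \frac{559}{4}$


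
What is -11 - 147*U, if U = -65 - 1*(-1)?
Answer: 9397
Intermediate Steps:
U = -64 (U = -65 + 1 = -64)
-11 - 147*U = -11 - 147*(-64) = -11 + 9408 = 9397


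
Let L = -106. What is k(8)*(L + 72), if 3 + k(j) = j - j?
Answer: 102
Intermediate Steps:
k(j) = -3 (k(j) = -3 + (j - j) = -3 + 0 = -3)
k(8)*(L + 72) = -3*(-106 + 72) = -3*(-34) = 102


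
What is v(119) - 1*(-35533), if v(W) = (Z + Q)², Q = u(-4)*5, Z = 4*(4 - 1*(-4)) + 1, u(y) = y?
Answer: 35702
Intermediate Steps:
Z = 33 (Z = 4*(4 + 4) + 1 = 4*8 + 1 = 32 + 1 = 33)
Q = -20 (Q = -4*5 = -20)
v(W) = 169 (v(W) = (33 - 20)² = 13² = 169)
v(119) - 1*(-35533) = 169 - 1*(-35533) = 169 + 35533 = 35702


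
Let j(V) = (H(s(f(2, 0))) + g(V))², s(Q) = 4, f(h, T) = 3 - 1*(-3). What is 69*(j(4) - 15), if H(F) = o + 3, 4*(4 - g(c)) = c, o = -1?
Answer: 690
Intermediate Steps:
g(c) = 4 - c/4
f(h, T) = 6 (f(h, T) = 3 + 3 = 6)
H(F) = 2 (H(F) = -1 + 3 = 2)
j(V) = (6 - V/4)² (j(V) = (2 + (4 - V/4))² = (6 - V/4)²)
69*(j(4) - 15) = 69*((-24 + 4)²/16 - 15) = 69*((1/16)*(-20)² - 15) = 69*((1/16)*400 - 15) = 69*(25 - 15) = 69*10 = 690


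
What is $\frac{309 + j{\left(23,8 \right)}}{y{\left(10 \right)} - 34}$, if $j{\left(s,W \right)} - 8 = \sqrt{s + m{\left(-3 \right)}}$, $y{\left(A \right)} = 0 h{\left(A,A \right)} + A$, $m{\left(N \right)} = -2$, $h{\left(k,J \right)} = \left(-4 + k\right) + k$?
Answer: $- \frac{317}{24} - \frac{\sqrt{21}}{24} \approx -13.399$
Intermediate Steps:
$h{\left(k,J \right)} = -4 + 2 k$
$y{\left(A \right)} = A$ ($y{\left(A \right)} = 0 \left(-4 + 2 A\right) + A = 0 + A = A$)
$j{\left(s,W \right)} = 8 + \sqrt{-2 + s}$ ($j{\left(s,W \right)} = 8 + \sqrt{s - 2} = 8 + \sqrt{-2 + s}$)
$\frac{309 + j{\left(23,8 \right)}}{y{\left(10 \right)} - 34} = \frac{309 + \left(8 + \sqrt{-2 + 23}\right)}{10 - 34} = \frac{309 + \left(8 + \sqrt{21}\right)}{-24} = \left(317 + \sqrt{21}\right) \left(- \frac{1}{24}\right) = - \frac{317}{24} - \frac{\sqrt{21}}{24}$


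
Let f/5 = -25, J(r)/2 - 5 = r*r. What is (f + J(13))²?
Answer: 49729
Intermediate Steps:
J(r) = 10 + 2*r² (J(r) = 10 + 2*(r*r) = 10 + 2*r²)
f = -125 (f = 5*(-25) = -125)
(f + J(13))² = (-125 + (10 + 2*13²))² = (-125 + (10 + 2*169))² = (-125 + (10 + 338))² = (-125 + 348)² = 223² = 49729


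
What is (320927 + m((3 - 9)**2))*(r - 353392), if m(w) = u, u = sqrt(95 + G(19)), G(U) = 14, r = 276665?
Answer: -24623765929 - 76727*sqrt(109) ≈ -2.4625e+10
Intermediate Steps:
u = sqrt(109) (u = sqrt(95 + 14) = sqrt(109) ≈ 10.440)
m(w) = sqrt(109)
(320927 + m((3 - 9)**2))*(r - 353392) = (320927 + sqrt(109))*(276665 - 353392) = (320927 + sqrt(109))*(-76727) = -24623765929 - 76727*sqrt(109)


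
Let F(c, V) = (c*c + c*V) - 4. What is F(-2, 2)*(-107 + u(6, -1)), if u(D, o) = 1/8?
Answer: 855/2 ≈ 427.50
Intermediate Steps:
u(D, o) = ⅛
F(c, V) = -4 + c² + V*c (F(c, V) = (c² + V*c) - 4 = -4 + c² + V*c)
F(-2, 2)*(-107 + u(6, -1)) = (-4 + (-2)² + 2*(-2))*(-107 + ⅛) = (-4 + 4 - 4)*(-855/8) = -4*(-855/8) = 855/2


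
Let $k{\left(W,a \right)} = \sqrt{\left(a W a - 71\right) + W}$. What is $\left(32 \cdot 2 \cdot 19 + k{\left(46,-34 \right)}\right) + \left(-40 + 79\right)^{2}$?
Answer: $2737 + \sqrt{53151} \approx 2967.5$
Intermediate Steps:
$k{\left(W,a \right)} = \sqrt{-71 + W + W a^{2}}$ ($k{\left(W,a \right)} = \sqrt{\left(W a a - 71\right) + W} = \sqrt{\left(W a^{2} - 71\right) + W} = \sqrt{\left(-71 + W a^{2}\right) + W} = \sqrt{-71 + W + W a^{2}}$)
$\left(32 \cdot 2 \cdot 19 + k{\left(46,-34 \right)}\right) + \left(-40 + 79\right)^{2} = \left(32 \cdot 2 \cdot 19 + \sqrt{-71 + 46 + 46 \left(-34\right)^{2}}\right) + \left(-40 + 79\right)^{2} = \left(64 \cdot 19 + \sqrt{-71 + 46 + 46 \cdot 1156}\right) + 39^{2} = \left(1216 + \sqrt{-71 + 46 + 53176}\right) + 1521 = \left(1216 + \sqrt{53151}\right) + 1521 = 2737 + \sqrt{53151}$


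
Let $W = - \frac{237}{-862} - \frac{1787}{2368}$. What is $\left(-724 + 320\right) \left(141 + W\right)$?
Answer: $- \frac{14485030039}{255152} \approx -56770.0$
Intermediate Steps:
$W = - \frac{489589}{1020608}$ ($W = \left(-237\right) \left(- \frac{1}{862}\right) - \frac{1787}{2368} = \frac{237}{862} - \frac{1787}{2368} = - \frac{489589}{1020608} \approx -0.4797$)
$\left(-724 + 320\right) \left(141 + W\right) = \left(-724 + 320\right) \left(141 - \frac{489589}{1020608}\right) = \left(-404\right) \frac{143416139}{1020608} = - \frac{14485030039}{255152}$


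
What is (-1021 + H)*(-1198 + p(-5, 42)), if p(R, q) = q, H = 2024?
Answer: -1159468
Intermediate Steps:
(-1021 + H)*(-1198 + p(-5, 42)) = (-1021 + 2024)*(-1198 + 42) = 1003*(-1156) = -1159468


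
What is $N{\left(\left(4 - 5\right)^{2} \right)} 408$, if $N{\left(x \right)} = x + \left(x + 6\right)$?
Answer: $3264$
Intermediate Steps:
$N{\left(x \right)} = 6 + 2 x$ ($N{\left(x \right)} = x + \left(6 + x\right) = 6 + 2 x$)
$N{\left(\left(4 - 5\right)^{2} \right)} 408 = \left(6 + 2 \left(4 - 5\right)^{2}\right) 408 = \left(6 + 2 \left(-1\right)^{2}\right) 408 = \left(6 + 2 \cdot 1\right) 408 = \left(6 + 2\right) 408 = 8 \cdot 408 = 3264$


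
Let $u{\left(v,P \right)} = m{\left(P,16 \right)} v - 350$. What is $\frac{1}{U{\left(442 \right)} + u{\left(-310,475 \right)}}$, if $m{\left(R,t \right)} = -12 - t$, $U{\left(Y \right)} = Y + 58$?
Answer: $\frac{1}{8830} \approx 0.00011325$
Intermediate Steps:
$U{\left(Y \right)} = 58 + Y$
$u{\left(v,P \right)} = -350 - 28 v$ ($u{\left(v,P \right)} = \left(-12 - 16\right) v - 350 = - 28 v - 350 = -350 - 28 v$)
$\frac{1}{U{\left(442 \right)} + u{\left(-310,475 \right)}} = \frac{1}{\left(58 + 442\right) - -8330} = \frac{1}{500 + \left(-350 + 8680\right)} = \frac{1}{500 + 8330} = \frac{1}{8830}$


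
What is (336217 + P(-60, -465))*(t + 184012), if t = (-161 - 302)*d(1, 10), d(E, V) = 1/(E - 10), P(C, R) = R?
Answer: 556197026392/9 ≈ 6.1800e+10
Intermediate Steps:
d(E, V) = 1/(-10 + E)
t = 463/9 (t = (-161 - 302)/(-10 + 1) = -463/(-9) = -463*(-1/9) = 463/9 ≈ 51.444)
(336217 + P(-60, -465))*(t + 184012) = (336217 - 465)*(463/9 + 184012) = 335752*(1656571/9) = 556197026392/9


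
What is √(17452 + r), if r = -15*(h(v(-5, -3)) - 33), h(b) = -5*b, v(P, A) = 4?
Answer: √18247 ≈ 135.08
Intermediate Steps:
r = 795 (r = -15*(-5*4 - 33) = -15*(-20 - 33) = -15*(-53) = 795)
√(17452 + r) = √(17452 + 795) = √18247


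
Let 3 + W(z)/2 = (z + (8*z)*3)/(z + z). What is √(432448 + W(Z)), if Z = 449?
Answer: √432467 ≈ 657.62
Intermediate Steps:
W(z) = 19 (W(z) = -6 + 2*((z + (8*z)*3)/(z + z)) = -6 + 2*((z + 24*z)/((2*z))) = -6 + 2*((25*z)*(1/(2*z))) = -6 + 2*(25/2) = -6 + 25 = 19)
√(432448 + W(Z)) = √(432448 + 19) = √432467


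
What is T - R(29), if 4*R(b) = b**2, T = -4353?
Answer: -18253/4 ≈ -4563.3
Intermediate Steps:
R(b) = b**2/4
T - R(29) = -4353 - 29**2/4 = -4353 - 841/4 = -18253/4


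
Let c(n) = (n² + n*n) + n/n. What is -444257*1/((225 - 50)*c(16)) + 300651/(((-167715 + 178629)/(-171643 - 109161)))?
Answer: -1263194959035833/163300725 ≈ -7.7354e+6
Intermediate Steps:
c(n) = 1 + 2*n² (c(n) = (n² + n²) + 1 = 2*n² + 1 = 1 + 2*n²)
-444257*1/((225 - 50)*c(16)) + 300651/(((-167715 + 178629)/(-171643 - 109161))) = -444257*1/((1 + 2*16²)*(225 - 50)) + 300651/(((-167715 + 178629)/(-171643 - 109161))) = -444257*1/(175*(1 + 2*256)) + 300651/((10914/(-280804))) = -444257*1/(175*(1 + 512)) + 300651/((10914*(-1/280804))) = -444257/(513*175) + 300651/(-5457/140402) = -444257/89775 + 300651*(-140402/5457) = -444257*1/89775 - 14070667234/1819 = -444257/89775 - 14070667234/1819 = -1263194959035833/163300725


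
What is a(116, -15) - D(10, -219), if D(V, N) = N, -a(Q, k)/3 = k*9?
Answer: 624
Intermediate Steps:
a(Q, k) = -27*k (a(Q, k) = -3*k*9 = -27*k)
a(116, -15) - D(10, -219) = -27*(-15) - 1*(-219) = 405 + 219 = 624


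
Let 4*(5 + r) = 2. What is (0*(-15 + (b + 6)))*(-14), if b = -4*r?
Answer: 0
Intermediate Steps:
r = -9/2 (r = -5 + (¼)*2 = -5 + ½ = -9/2 ≈ -4.5000)
b = 18 (b = -4*(-9/2) = 18)
(0*(-15 + (b + 6)))*(-14) = (0*(-15 + (18 + 6)))*(-14) = (0*(-15 + 24))*(-14) = (0*9)*(-14) = 0*(-14) = 0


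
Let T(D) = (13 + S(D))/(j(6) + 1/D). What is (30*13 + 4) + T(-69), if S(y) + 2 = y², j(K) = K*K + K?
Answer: 1470686/2897 ≈ 507.66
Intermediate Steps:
j(K) = K + K² (j(K) = K² + K = K + K²)
S(y) = -2 + y²
T(D) = (11 + D²)/(42 + 1/D) (T(D) = (13 + (-2 + D²))/(6*(1 + 6) + 1/D) = (11 + D²)/(6*7 + 1/D) = (11 + D²)/(42 + 1/D))
(30*13 + 4) + T(-69) = (30*13 + 4) - 69*(11 + (-69)²)/(1 + 42*(-69)) = (390 + 4) - 69*(11 + 4761)/(1 - 2898) = 394 - 69*4772/(-2897) = 394 - 69*(-1/2897)*4772 = 394 + 329268/2897 = 1470686/2897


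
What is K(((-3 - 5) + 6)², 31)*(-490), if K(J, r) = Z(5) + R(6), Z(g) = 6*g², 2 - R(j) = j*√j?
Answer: -74480 + 2940*√6 ≈ -67279.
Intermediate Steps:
R(j) = 2 - j^(3/2) (R(j) = 2 - j*√j = 2 - j^(3/2))
K(J, r) = 152 - 6*√6 (K(J, r) = 6*5² + (2 - 6^(3/2)) = 6*25 + (2 - 6*√6) = 150 + (2 - 6*√6) = 152 - 6*√6)
K(((-3 - 5) + 6)², 31)*(-490) = (152 - 6*√6)*(-490) = -74480 + 2940*√6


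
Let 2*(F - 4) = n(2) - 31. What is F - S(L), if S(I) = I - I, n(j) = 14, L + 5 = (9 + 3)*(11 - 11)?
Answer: -9/2 ≈ -4.5000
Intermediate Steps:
L = -5 (L = -5 + (9 + 3)*(11 - 11) = -5 + 12*0 = -5 + 0 = -5)
F = -9/2 (F = 4 + (14 - 31)/2 = 4 + (1/2)*(-17) = 4 - 17/2 = -9/2 ≈ -4.5000)
S(I) = 0
F - S(L) = -9/2 - 1*0 = -9/2 + 0 = -9/2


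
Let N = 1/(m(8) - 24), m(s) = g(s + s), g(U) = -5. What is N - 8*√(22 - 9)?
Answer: -1/29 - 8*√13 ≈ -28.879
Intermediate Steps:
m(s) = -5
N = -1/29 (N = 1/(-5 - 24) = 1/(-29) = -1/29 ≈ -0.034483)
N - 8*√(22 - 9) = -1/29 - 8*√(22 - 9) = -1/29 - 8*√13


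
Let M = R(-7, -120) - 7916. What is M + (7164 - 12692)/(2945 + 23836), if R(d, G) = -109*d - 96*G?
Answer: 116947099/26781 ≈ 4366.8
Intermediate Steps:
M = 4367 (M = (-109*(-7) - 96*(-120)) - 7916 = (763 + 11520) - 7916 = 12283 - 7916 = 4367)
M + (7164 - 12692)/(2945 + 23836) = 4367 + (7164 - 12692)/(2945 + 23836) = 4367 - 5528/26781 = 116947099/26781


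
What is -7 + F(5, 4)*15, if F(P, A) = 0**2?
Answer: -7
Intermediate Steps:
F(P, A) = 0
-7 + F(5, 4)*15 = -7 + 0*15 = -7 + 0 = -7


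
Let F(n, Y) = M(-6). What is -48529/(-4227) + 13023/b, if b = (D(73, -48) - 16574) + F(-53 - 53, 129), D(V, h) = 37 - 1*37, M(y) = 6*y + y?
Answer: 751309643/70235832 ≈ 10.697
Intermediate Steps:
M(y) = 7*y
D(V, h) = 0 (D(V, h) = 37 - 37 = 0)
F(n, Y) = -42 (F(n, Y) = 7*(-6) = -42)
b = -16616 (b = (0 - 16574) - 42 = -16574 - 42 = -16616)
-48529/(-4227) + 13023/b = -48529/(-4227) + 13023/(-16616) = -48529*(-1/4227) + 13023*(-1/16616) = 48529/4227 - 13023/16616 = 751309643/70235832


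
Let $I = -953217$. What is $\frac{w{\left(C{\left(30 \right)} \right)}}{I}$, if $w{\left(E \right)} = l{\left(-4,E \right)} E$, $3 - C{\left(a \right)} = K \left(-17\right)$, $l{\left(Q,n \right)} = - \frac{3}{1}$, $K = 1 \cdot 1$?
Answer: $\frac{20}{317739} \approx 6.2945 \cdot 10^{-5}$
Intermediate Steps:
$K = 1$
$l{\left(Q,n \right)} = -3$ ($l{\left(Q,n \right)} = \left(-3\right) 1 = -3$)
$C{\left(a \right)} = 20$ ($C{\left(a \right)} = 3 - 1 \left(-17\right) = 3 - -17 = 3 + 17 = 20$)
$w{\left(E \right)} = - 3 E$
$\frac{w{\left(C{\left(30 \right)} \right)}}{I} = \frac{\left(-3\right) 20}{-953217} = \left(-60\right) \left(- \frac{1}{953217}\right) = \frac{20}{317739}$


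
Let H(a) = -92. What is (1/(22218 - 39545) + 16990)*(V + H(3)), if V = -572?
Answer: -195472124056/17327 ≈ -1.1281e+7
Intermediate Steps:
(1/(22218 - 39545) + 16990)*(V + H(3)) = (1/(22218 - 39545) + 16990)*(-572 - 92) = (1/(-17327) + 16990)*(-664) = (-1/17327 + 16990)*(-664) = (294385729/17327)*(-664) = -195472124056/17327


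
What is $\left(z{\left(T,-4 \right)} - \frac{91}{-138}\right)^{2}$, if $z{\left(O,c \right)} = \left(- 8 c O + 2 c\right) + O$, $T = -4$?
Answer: $\frac{369754441}{19044} \approx 19416.0$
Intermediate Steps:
$z{\left(O,c \right)} = O + 2 c - 8 O c$ ($z{\left(O,c \right)} = \left(- 8 O c + 2 c\right) + O = \left(2 c - 8 O c\right) + O = O + 2 c - 8 O c$)
$\left(z{\left(T,-4 \right)} - \frac{91}{-138}\right)^{2} = \left(\left(-4 + 2 \left(-4\right) - \left(-32\right) \left(-4\right)\right) - \frac{91}{-138}\right)^{2} = \left(\left(-4 - 8 - 128\right) - - \frac{91}{138}\right)^{2} = \left(-140 + \frac{91}{138}\right)^{2} = \left(- \frac{19229}{138}\right)^{2} = \frac{369754441}{19044}$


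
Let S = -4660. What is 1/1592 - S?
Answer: 7418721/1592 ≈ 4660.0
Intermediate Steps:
1/1592 - S = 1/1592 - 1*(-4660) = 1/1592 + 4660 = 7418721/1592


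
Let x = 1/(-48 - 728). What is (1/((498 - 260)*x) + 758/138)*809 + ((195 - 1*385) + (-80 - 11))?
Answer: 12520870/8211 ≈ 1524.9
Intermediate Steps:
x = -1/776 (x = 1/(-776) = -1/776 ≈ -0.0012887)
(1/((498 - 260)*x) + 758/138)*809 + ((195 - 1*385) + (-80 - 11)) = (1/((498 - 260)*(-1/776)) + 758/138)*809 + ((195 - 1*385) + (-80 - 11)) = (-776/238 + 758*(1/138))*809 + ((195 - 385) - 91) = ((1/238)*(-776) + 379/69)*809 + (-190 - 91) = (-388/119 + 379/69)*809 - 281 = (18329/8211)*809 - 281 = 14828161/8211 - 281 = 12520870/8211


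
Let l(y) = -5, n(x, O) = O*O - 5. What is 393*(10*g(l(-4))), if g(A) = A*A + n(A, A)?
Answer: 176850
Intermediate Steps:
n(x, O) = -5 + O² (n(x, O) = O² - 5 = -5 + O²)
g(A) = -5 + 2*A² (g(A) = A*A + (-5 + A²) = A² + (-5 + A²) = -5 + 2*A²)
393*(10*g(l(-4))) = 393*(10*(-5 + 2*(-5)²)) = 393*(10*(-5 + 2*25)) = 393*(10*(-5 + 50)) = 393*(10*45) = 393*450 = 176850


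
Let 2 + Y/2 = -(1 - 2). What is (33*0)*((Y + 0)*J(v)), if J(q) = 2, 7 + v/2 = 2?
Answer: 0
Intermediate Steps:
v = -10 (v = -14 + 2*2 = -14 + 4 = -10)
Y = -2 (Y = -4 + 2*(-(1 - 2)) = -4 + 2*(-1*(-1)) = -4 + 2*1 = -4 + 2 = -2)
(33*0)*((Y + 0)*J(v)) = (33*0)*((-2 + 0)*2) = 0*(-2*2) = 0*(-4) = 0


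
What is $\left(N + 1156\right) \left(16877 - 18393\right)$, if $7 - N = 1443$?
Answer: $424480$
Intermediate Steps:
$N = -1436$ ($N = 7 - 1443 = -1436$)
$\left(N + 1156\right) \left(16877 - 18393\right) = \left(-1436 + 1156\right) \left(16877 - 18393\right) = \left(-280\right) \left(-1516\right) = 424480$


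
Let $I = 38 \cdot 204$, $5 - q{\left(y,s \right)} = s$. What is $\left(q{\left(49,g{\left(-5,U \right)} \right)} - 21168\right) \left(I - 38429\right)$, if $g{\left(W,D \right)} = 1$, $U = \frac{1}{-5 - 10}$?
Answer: $649248028$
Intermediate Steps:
$U = - \frac{1}{15}$ ($U = \frac{1}{-15} = - \frac{1}{15} \approx -0.066667$)
$q{\left(y,s \right)} = 5 - s$
$I = 7752$
$\left(q{\left(49,g{\left(-5,U \right)} \right)} - 21168\right) \left(I - 38429\right) = \left(\left(5 - 1\right) - 21168\right) \left(7752 - 38429\right) = \left(\left(5 - 1\right) - 21168\right) \left(-30677\right) = \left(4 - 21168\right) \left(-30677\right) = \left(-21164\right) \left(-30677\right) = 649248028$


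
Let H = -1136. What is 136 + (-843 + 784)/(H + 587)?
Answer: 74723/549 ≈ 136.11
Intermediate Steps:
136 + (-843 + 784)/(H + 587) = 136 + (-843 + 784)/(-1136 + 587) = 136 - 59/(-549) = 136 - 59*(-1/549) = 136 + 59/549 = 74723/549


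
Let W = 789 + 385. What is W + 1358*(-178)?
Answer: -240550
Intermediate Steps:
W = 1174
W + 1358*(-178) = 1174 + 1358*(-178) = 1174 - 241724 = -240550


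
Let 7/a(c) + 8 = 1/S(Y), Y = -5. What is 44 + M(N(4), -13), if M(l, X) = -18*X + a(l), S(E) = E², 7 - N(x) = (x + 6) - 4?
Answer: 55147/199 ≈ 277.12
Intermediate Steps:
N(x) = 5 - x (N(x) = 7 - ((x + 6) - 4) = 7 - ((6 + x) - 4) = 7 - (2 + x) = 7 + (-2 - x) = 5 - x)
a(c) = -175/199 (a(c) = 7/(-8 + 1/((-5)²)) = 7/(-8 + 1/25) = 7/(-199/25) = 7*(-25/199) = -175/199)
M(l, X) = -175/199 - 18*X (M(l, X) = -18*X - 175/199 = -175/199 - 18*X)
44 + M(N(4), -13) = 44 + (-175/199 - 18*(-13)) = 44 + (-175/199 + 234) = 44 + 46391/199 = 55147/199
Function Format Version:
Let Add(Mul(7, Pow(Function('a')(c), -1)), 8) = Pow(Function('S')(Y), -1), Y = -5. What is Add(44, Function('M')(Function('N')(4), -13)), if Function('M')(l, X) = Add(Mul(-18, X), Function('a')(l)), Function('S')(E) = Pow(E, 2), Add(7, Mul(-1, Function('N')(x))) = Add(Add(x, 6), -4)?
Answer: Rational(55147, 199) ≈ 277.12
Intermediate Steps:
Function('N')(x) = Add(5, Mul(-1, x)) (Function('N')(x) = Add(7, Mul(-1, Add(Add(x, 6), -4))) = Add(7, Mul(-1, Add(Add(6, x), -4))) = Add(7, Mul(-1, Add(2, x))) = Add(7, Add(-2, Mul(-1, x))) = Add(5, Mul(-1, x)))
Function('a')(c) = Rational(-175, 199) (Function('a')(c) = Mul(7, Pow(Add(-8, Pow(Pow(-5, 2), -1)), -1)) = Mul(7, Pow(Add(-8, Pow(25, -1)), -1)) = Mul(7, Pow(Add(-8, Rational(1, 25)), -1)) = Mul(7, Pow(Rational(-199, 25), -1)) = Mul(7, Rational(-25, 199)) = Rational(-175, 199))
Function('M')(l, X) = Add(Rational(-175, 199), Mul(-18, X)) (Function('M')(l, X) = Add(Mul(-18, X), Rational(-175, 199)) = Add(Rational(-175, 199), Mul(-18, X)))
Add(44, Function('M')(Function('N')(4), -13)) = Add(44, Add(Rational(-175, 199), Mul(-18, -13))) = Add(44, Add(Rational(-175, 199), 234)) = Add(44, Rational(46391, 199)) = Rational(55147, 199)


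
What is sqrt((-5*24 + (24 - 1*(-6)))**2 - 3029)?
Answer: sqrt(5071) ≈ 71.211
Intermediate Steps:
sqrt((-5*24 + (24 - 1*(-6)))**2 - 3029) = sqrt((-120 + (24 + 6))**2 - 3029) = sqrt((-120 + 30)**2 - 3029) = sqrt((-90)**2 - 3029) = sqrt(8100 - 3029) = sqrt(5071)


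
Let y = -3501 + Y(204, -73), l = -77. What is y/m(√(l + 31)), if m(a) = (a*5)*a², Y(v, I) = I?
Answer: -1787*I*√46/5290 ≈ -2.2911*I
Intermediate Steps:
y = -3574 (y = -3501 - 73 = -3574)
m(a) = 5*a³ (m(a) = (5*a)*a² = 5*a³)
y/m(√(l + 31)) = -3574*1/(5*(-77 + 31)^(3/2)) = -3574*I*√46/10580 = -1787*I*√46/5290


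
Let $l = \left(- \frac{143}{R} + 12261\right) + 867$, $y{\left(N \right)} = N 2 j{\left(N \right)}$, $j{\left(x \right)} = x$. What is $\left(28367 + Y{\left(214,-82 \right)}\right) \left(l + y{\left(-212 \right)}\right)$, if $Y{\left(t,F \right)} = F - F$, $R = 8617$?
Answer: $\frac{25181066175543}{8617} \approx 2.9223 \cdot 10^{9}$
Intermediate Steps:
$Y{\left(t,F \right)} = 0$
$y{\left(N \right)} = 2 N^{2}$ ($y{\left(N \right)} = N 2 N = 2 N N = 2 N^{2}$)
$l = \frac{113123833}{8617}$ ($l = \left(- \frac{143}{8617} + 12261\right) + 867 = \frac{105652894}{8617} + 867 = \frac{113123833}{8617} \approx 13128.0$)
$\left(28367 + Y{\left(214,-82 \right)}\right) \left(l + y{\left(-212 \right)}\right) = \left(28367 + 0\right) \left(\frac{113123833}{8617} + 2 \left(-212\right)^{2}\right) = 28367 \left(\frac{113123833}{8617} + 2 \cdot 44944\right) = 28367 \left(\frac{113123833}{8617} + 89888\right) = 28367 \cdot \frac{887688729}{8617} = \frac{25181066175543}{8617}$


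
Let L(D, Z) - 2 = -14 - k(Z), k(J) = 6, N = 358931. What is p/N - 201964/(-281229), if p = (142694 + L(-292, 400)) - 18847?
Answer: 107315446325/100941806199 ≈ 1.0631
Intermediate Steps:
L(D, Z) = -18 (L(D, Z) = 2 + (-14 - 1*6) = 2 + (-14 - 6) = 2 - 20 = -18)
p = 123829 (p = (142694 - 18) - 18847 = 142676 - 18847 = 123829)
p/N - 201964/(-281229) = 123829/358931 - 201964/(-281229) = 123829*(1/358931) - 201964*(-1/281229) = 123829/358931 + 201964/281229 = 107315446325/100941806199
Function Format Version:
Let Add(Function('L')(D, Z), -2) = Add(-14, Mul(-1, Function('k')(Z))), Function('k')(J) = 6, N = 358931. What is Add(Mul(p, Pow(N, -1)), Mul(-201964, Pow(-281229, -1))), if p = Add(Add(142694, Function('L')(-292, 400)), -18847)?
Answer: Rational(107315446325, 100941806199) ≈ 1.0631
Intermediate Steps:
Function('L')(D, Z) = -18 (Function('L')(D, Z) = Add(2, Add(-14, Mul(-1, 6))) = Add(2, Add(-14, -6)) = Add(2, -20) = -18)
p = 123829 (p = Add(Add(142694, -18), -18847) = Add(142676, -18847) = 123829)
Add(Mul(p, Pow(N, -1)), Mul(-201964, Pow(-281229, -1))) = Add(Mul(123829, Pow(358931, -1)), Mul(-201964, Pow(-281229, -1))) = Add(Mul(123829, Rational(1, 358931)), Mul(-201964, Rational(-1, 281229))) = Add(Rational(123829, 358931), Rational(201964, 281229)) = Rational(107315446325, 100941806199)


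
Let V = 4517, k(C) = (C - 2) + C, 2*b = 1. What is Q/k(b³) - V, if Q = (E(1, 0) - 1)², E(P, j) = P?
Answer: -4517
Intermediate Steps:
b = ½ (b = (½)*1 = ½ ≈ 0.50000)
Q = 0 (Q = (1 - 1)² = 0² = 0)
k(C) = -2 + 2*C (k(C) = (-2 + C) + C = -2 + 2*C)
Q/k(b³) - V = 0/(-2 + 2*(½)³) - 1*4517 = 0/(-2 + 2*(⅛)) - 4517 = 0/(-2 + ¼) - 4517 = 0/(-7/4) - 4517 = 0*(-4/7) - 4517 = 0 - 4517 = -4517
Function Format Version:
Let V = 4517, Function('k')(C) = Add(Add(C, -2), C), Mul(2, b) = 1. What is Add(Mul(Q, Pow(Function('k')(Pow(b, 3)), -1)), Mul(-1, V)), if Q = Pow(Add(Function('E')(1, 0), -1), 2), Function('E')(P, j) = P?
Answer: -4517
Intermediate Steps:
b = Rational(1, 2) (b = Mul(Rational(1, 2), 1) = Rational(1, 2) ≈ 0.50000)
Q = 0 (Q = Pow(Add(1, -1), 2) = Pow(0, 2) = 0)
Function('k')(C) = Add(-2, Mul(2, C)) (Function('k')(C) = Add(Add(-2, C), C) = Add(-2, Mul(2, C)))
Add(Mul(Q, Pow(Function('k')(Pow(b, 3)), -1)), Mul(-1, V)) = Add(Mul(0, Pow(Add(-2, Mul(2, Pow(Rational(1, 2), 3))), -1)), Mul(-1, 4517)) = Add(Mul(0, Pow(Add(-2, Mul(2, Rational(1, 8))), -1)), -4517) = Add(Mul(0, Pow(Add(-2, Rational(1, 4)), -1)), -4517) = Add(Mul(0, Pow(Rational(-7, 4), -1)), -4517) = Add(Mul(0, Rational(-4, 7)), -4517) = Add(0, -4517) = -4517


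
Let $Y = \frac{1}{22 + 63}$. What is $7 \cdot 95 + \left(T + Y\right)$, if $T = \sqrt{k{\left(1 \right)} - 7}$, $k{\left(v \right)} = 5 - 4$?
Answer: $\frac{56526}{85} + i \sqrt{6} \approx 665.01 + 2.4495 i$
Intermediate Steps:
$k{\left(v \right)} = 1$
$Y = \frac{1}{85} \approx 0.011765$
$T = i \sqrt{6}$ ($T = \sqrt{1 - 7} = \sqrt{-6} = i \sqrt{6} \approx 2.4495 i$)
$7 \cdot 95 + \left(T + Y\right) = 7 \cdot 95 + \left(i \sqrt{6} + \frac{1}{85}\right) = 665 + \left(\frac{1}{85} + i \sqrt{6}\right) = \frac{56526}{85} + i \sqrt{6}$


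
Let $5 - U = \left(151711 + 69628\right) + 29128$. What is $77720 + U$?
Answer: $-172742$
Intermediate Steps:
$U = -250462$ ($U = 5 - \left(\left(151711 + 69628\right) + 29128\right) = 5 - \left(221339 + 29128\right) = 5 - 250467 = -250462$)
$77720 + U = 77720 - 250462 = -172742$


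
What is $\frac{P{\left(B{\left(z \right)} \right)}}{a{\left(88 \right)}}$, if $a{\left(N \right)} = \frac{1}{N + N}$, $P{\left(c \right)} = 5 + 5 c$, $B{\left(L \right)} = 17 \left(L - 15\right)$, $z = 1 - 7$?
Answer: $-313280$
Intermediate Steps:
$z = -6$
$B{\left(L \right)} = -255 + 17 L$ ($B{\left(L \right)} = 17 \left(-15 + L\right) = -255 + 17 L$)
$a{\left(N \right)} = \frac{1}{2 N}$
$\frac{P{\left(B{\left(z \right)} \right)}}{a{\left(88 \right)}} = \frac{5 + 5 \left(-255 + 17 \left(-6\right)\right)}{\frac{1}{2} \cdot \frac{1}{88}} = \frac{5 + 5 \left(-255 - 102\right)}{\frac{1}{2} \cdot \frac{1}{88}} = \left(5 + 5 \left(-357\right)\right) \frac{1}{\frac{1}{176}} = \left(5 - 1785\right) 176 = \left(-1780\right) 176 = -313280$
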